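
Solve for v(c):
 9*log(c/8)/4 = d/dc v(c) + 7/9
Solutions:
 v(c) = C1 + 9*c*log(c)/4 - 27*c*log(2)/4 - 109*c/36


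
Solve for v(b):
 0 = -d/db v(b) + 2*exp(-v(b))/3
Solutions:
 v(b) = log(C1 + 2*b/3)


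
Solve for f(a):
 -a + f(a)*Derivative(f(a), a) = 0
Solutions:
 f(a) = -sqrt(C1 + a^2)
 f(a) = sqrt(C1 + a^2)


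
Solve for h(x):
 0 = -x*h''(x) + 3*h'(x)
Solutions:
 h(x) = C1 + C2*x^4


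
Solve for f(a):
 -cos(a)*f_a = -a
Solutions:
 f(a) = C1 + Integral(a/cos(a), a)


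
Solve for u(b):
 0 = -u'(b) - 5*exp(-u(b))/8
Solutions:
 u(b) = log(C1 - 5*b/8)


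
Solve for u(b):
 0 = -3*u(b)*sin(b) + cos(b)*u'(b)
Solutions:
 u(b) = C1/cos(b)^3


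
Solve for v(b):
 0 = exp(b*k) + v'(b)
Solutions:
 v(b) = C1 - exp(b*k)/k


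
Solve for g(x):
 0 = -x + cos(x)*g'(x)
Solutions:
 g(x) = C1 + Integral(x/cos(x), x)


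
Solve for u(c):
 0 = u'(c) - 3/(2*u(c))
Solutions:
 u(c) = -sqrt(C1 + 3*c)
 u(c) = sqrt(C1 + 3*c)


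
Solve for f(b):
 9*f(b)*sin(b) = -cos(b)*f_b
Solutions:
 f(b) = C1*cos(b)^9


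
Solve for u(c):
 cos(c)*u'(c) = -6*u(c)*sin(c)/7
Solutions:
 u(c) = C1*cos(c)^(6/7)


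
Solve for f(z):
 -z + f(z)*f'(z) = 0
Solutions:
 f(z) = -sqrt(C1 + z^2)
 f(z) = sqrt(C1 + z^2)


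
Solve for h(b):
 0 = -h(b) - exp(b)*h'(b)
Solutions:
 h(b) = C1*exp(exp(-b))


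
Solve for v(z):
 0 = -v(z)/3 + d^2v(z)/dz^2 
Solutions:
 v(z) = C1*exp(-sqrt(3)*z/3) + C2*exp(sqrt(3)*z/3)


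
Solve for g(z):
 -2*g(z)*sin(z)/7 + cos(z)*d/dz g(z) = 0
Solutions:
 g(z) = C1/cos(z)^(2/7)


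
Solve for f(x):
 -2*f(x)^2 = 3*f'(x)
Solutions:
 f(x) = 3/(C1 + 2*x)


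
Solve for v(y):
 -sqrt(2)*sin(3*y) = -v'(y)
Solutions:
 v(y) = C1 - sqrt(2)*cos(3*y)/3


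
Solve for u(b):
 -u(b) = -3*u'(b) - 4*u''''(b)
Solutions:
 u(b) = C1*exp(b*(-8/(1 + 3*sqrt(57))^(1/3) + (1 + 3*sqrt(57))^(1/3) + 4)/12)*sin(sqrt(3)*b*(8/(1 + 3*sqrt(57))^(1/3) + (1 + 3*sqrt(57))^(1/3))/12) + C2*exp(b*(-8/(1 + 3*sqrt(57))^(1/3) + (1 + 3*sqrt(57))^(1/3) + 4)/12)*cos(sqrt(3)*b*(8/(1 + 3*sqrt(57))^(1/3) + (1 + 3*sqrt(57))^(1/3))/12) + C3*exp(-b) + C4*exp(b*(-(1 + 3*sqrt(57))^(1/3) + 2 + 8/(1 + 3*sqrt(57))^(1/3))/6)


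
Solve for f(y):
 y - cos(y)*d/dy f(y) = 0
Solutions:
 f(y) = C1 + Integral(y/cos(y), y)


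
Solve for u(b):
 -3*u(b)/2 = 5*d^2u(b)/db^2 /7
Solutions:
 u(b) = C1*sin(sqrt(210)*b/10) + C2*cos(sqrt(210)*b/10)


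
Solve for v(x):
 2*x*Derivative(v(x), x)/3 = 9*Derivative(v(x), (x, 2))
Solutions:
 v(x) = C1 + C2*erfi(sqrt(3)*x/9)


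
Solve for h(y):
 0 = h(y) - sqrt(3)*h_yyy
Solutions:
 h(y) = C3*exp(3^(5/6)*y/3) + (C1*sin(3^(1/3)*y/2) + C2*cos(3^(1/3)*y/2))*exp(-3^(5/6)*y/6)


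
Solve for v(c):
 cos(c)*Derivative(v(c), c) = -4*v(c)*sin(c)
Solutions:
 v(c) = C1*cos(c)^4


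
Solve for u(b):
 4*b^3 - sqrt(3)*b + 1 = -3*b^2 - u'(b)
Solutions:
 u(b) = C1 - b^4 - b^3 + sqrt(3)*b^2/2 - b


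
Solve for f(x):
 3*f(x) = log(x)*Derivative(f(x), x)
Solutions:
 f(x) = C1*exp(3*li(x))


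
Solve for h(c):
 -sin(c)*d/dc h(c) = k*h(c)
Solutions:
 h(c) = C1*exp(k*(-log(cos(c) - 1) + log(cos(c) + 1))/2)


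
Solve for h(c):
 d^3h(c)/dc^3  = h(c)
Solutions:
 h(c) = C3*exp(c) + (C1*sin(sqrt(3)*c/2) + C2*cos(sqrt(3)*c/2))*exp(-c/2)


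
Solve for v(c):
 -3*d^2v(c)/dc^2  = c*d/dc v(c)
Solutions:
 v(c) = C1 + C2*erf(sqrt(6)*c/6)


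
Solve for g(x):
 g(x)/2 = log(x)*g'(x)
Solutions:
 g(x) = C1*exp(li(x)/2)


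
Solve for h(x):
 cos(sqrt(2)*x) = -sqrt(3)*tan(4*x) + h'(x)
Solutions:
 h(x) = C1 - sqrt(3)*log(cos(4*x))/4 + sqrt(2)*sin(sqrt(2)*x)/2


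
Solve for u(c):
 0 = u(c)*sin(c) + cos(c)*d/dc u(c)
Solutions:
 u(c) = C1*cos(c)


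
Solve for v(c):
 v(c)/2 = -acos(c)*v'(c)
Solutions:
 v(c) = C1*exp(-Integral(1/acos(c), c)/2)


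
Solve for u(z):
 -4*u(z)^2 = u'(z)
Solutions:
 u(z) = 1/(C1 + 4*z)


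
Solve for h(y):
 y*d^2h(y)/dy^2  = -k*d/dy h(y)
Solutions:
 h(y) = C1 + y^(1 - re(k))*(C2*sin(log(y)*Abs(im(k))) + C3*cos(log(y)*im(k)))


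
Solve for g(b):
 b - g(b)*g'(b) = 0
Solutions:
 g(b) = -sqrt(C1 + b^2)
 g(b) = sqrt(C1 + b^2)


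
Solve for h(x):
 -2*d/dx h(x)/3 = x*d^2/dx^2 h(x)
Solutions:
 h(x) = C1 + C2*x^(1/3)


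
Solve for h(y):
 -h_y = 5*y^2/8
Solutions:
 h(y) = C1 - 5*y^3/24


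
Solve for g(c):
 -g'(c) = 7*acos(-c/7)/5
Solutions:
 g(c) = C1 - 7*c*acos(-c/7)/5 - 7*sqrt(49 - c^2)/5


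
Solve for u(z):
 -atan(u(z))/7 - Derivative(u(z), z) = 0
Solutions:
 Integral(1/atan(_y), (_y, u(z))) = C1 - z/7


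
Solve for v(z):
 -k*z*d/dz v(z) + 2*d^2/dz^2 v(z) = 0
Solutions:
 v(z) = Piecewise((-sqrt(pi)*C1*erf(z*sqrt(-k)/2)/sqrt(-k) - C2, (k > 0) | (k < 0)), (-C1*z - C2, True))


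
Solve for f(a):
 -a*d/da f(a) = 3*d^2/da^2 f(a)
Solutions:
 f(a) = C1 + C2*erf(sqrt(6)*a/6)


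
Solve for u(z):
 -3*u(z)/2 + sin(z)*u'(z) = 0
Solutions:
 u(z) = C1*(cos(z) - 1)^(3/4)/(cos(z) + 1)^(3/4)


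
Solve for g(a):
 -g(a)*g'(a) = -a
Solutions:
 g(a) = -sqrt(C1 + a^2)
 g(a) = sqrt(C1 + a^2)


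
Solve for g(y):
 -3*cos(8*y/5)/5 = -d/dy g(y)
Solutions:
 g(y) = C1 + 3*sin(8*y/5)/8


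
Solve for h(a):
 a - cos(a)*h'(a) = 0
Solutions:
 h(a) = C1 + Integral(a/cos(a), a)


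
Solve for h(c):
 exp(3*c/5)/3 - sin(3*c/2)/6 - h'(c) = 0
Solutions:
 h(c) = C1 + 5*exp(3*c/5)/9 + cos(3*c/2)/9


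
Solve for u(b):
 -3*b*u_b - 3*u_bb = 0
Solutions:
 u(b) = C1 + C2*erf(sqrt(2)*b/2)


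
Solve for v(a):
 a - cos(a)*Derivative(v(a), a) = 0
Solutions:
 v(a) = C1 + Integral(a/cos(a), a)


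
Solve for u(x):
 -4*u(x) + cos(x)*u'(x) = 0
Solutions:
 u(x) = C1*(sin(x)^2 + 2*sin(x) + 1)/(sin(x)^2 - 2*sin(x) + 1)


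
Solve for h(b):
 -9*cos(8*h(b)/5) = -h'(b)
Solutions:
 -9*b - 5*log(sin(8*h(b)/5) - 1)/16 + 5*log(sin(8*h(b)/5) + 1)/16 = C1


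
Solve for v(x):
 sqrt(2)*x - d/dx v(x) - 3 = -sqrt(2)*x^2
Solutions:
 v(x) = C1 + sqrt(2)*x^3/3 + sqrt(2)*x^2/2 - 3*x


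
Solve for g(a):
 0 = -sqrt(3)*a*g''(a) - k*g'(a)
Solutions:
 g(a) = C1 + a^(-sqrt(3)*re(k)/3 + 1)*(C2*sin(sqrt(3)*log(a)*Abs(im(k))/3) + C3*cos(sqrt(3)*log(a)*im(k)/3))


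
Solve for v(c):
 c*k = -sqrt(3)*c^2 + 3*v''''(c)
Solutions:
 v(c) = C1 + C2*c + C3*c^2 + C4*c^3 + sqrt(3)*c^6/1080 + c^5*k/360


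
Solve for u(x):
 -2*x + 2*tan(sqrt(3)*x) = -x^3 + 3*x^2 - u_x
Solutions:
 u(x) = C1 - x^4/4 + x^3 + x^2 + 2*sqrt(3)*log(cos(sqrt(3)*x))/3


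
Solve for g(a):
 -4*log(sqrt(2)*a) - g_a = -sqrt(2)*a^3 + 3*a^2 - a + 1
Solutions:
 g(a) = C1 + sqrt(2)*a^4/4 - a^3 + a^2/2 - 4*a*log(a) - a*log(4) + 3*a


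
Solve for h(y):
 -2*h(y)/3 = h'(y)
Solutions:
 h(y) = C1*exp(-2*y/3)


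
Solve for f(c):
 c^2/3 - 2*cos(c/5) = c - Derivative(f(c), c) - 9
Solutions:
 f(c) = C1 - c^3/9 + c^2/2 - 9*c + 10*sin(c/5)


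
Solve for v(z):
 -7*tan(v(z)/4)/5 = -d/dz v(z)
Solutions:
 v(z) = -4*asin(C1*exp(7*z/20)) + 4*pi
 v(z) = 4*asin(C1*exp(7*z/20))


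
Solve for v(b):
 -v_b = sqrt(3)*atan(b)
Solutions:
 v(b) = C1 - sqrt(3)*(b*atan(b) - log(b^2 + 1)/2)


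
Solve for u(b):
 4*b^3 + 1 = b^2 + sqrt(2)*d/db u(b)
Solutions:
 u(b) = C1 + sqrt(2)*b^4/2 - sqrt(2)*b^3/6 + sqrt(2)*b/2


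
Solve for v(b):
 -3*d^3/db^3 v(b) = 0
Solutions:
 v(b) = C1 + C2*b + C3*b^2


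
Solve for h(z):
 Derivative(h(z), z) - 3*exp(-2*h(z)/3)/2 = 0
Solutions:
 h(z) = 3*log(-sqrt(C1 + 3*z)) - 3*log(3)/2
 h(z) = 3*log(C1 + 3*z)/2 - 3*log(3)/2


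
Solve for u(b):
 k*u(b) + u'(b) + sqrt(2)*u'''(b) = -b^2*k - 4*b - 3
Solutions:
 u(b) = C1*exp(b*(-6^(1/3)*(9*sqrt(2)*k + 2*sqrt(3)*sqrt(27*k^2/2 + sqrt(2)))^(1/3) + 2*2^(1/6)*3^(2/3)/(9*sqrt(2)*k + 2*sqrt(3)*sqrt(27*k^2/2 + sqrt(2)))^(1/3))/6) + C2*exp(b*(6^(1/3)*(9*sqrt(2)*k + 2*sqrt(3)*sqrt(27*k^2/2 + sqrt(2)))^(1/3)/12 - 2^(1/3)*3^(5/6)*I*(9*sqrt(2)*k + 2*sqrt(3)*sqrt(27*k^2/2 + sqrt(2)))^(1/3)/12 + 2*sqrt(2)/((-6^(1/3) + 2^(1/3)*3^(5/6)*I)*(9*sqrt(2)*k + 2*sqrt(3)*sqrt(27*k^2/2 + sqrt(2)))^(1/3)))) + C3*exp(b*(6^(1/3)*(9*sqrt(2)*k + 2*sqrt(3)*sqrt(27*k^2/2 + sqrt(2)))^(1/3)/12 + 2^(1/3)*3^(5/6)*I*(9*sqrt(2)*k + 2*sqrt(3)*sqrt(27*k^2/2 + sqrt(2)))^(1/3)/12 - 2*sqrt(2)/((6^(1/3) + 2^(1/3)*3^(5/6)*I)*(9*sqrt(2)*k + 2*sqrt(3)*sqrt(27*k^2/2 + sqrt(2)))^(1/3)))) - b^2 - 2*b/k - 3/k + 2/k^2


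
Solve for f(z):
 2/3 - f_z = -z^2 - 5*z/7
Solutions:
 f(z) = C1 + z^3/3 + 5*z^2/14 + 2*z/3


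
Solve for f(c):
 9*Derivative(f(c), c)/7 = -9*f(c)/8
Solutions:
 f(c) = C1*exp(-7*c/8)


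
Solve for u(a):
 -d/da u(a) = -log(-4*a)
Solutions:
 u(a) = C1 + a*log(-a) + a*(-1 + 2*log(2))


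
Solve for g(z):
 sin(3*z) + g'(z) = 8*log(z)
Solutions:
 g(z) = C1 + 8*z*log(z) - 8*z + cos(3*z)/3


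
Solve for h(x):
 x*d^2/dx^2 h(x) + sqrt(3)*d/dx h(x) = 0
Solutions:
 h(x) = C1 + C2*x^(1 - sqrt(3))


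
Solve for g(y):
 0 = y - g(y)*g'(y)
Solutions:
 g(y) = -sqrt(C1 + y^2)
 g(y) = sqrt(C1 + y^2)


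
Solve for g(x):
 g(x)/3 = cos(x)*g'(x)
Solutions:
 g(x) = C1*(sin(x) + 1)^(1/6)/(sin(x) - 1)^(1/6)


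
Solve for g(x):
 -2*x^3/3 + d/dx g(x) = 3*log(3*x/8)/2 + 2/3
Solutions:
 g(x) = C1 + x^4/6 + 3*x*log(x)/2 - 9*x*log(2)/2 - 5*x/6 + 3*x*log(3)/2


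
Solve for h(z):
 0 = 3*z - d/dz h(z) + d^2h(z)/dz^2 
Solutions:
 h(z) = C1 + C2*exp(z) + 3*z^2/2 + 3*z


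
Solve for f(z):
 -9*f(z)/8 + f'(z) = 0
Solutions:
 f(z) = C1*exp(9*z/8)


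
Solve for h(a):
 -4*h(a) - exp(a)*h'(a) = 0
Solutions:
 h(a) = C1*exp(4*exp(-a))


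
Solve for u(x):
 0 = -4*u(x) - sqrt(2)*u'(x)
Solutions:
 u(x) = C1*exp(-2*sqrt(2)*x)


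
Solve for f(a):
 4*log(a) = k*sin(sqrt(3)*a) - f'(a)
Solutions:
 f(a) = C1 - 4*a*log(a) + 4*a - sqrt(3)*k*cos(sqrt(3)*a)/3


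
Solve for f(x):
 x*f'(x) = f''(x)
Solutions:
 f(x) = C1 + C2*erfi(sqrt(2)*x/2)


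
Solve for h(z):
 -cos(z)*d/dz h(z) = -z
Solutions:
 h(z) = C1 + Integral(z/cos(z), z)


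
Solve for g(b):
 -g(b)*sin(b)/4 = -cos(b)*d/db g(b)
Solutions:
 g(b) = C1/cos(b)^(1/4)


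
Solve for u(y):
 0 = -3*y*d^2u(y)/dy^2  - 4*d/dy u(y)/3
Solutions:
 u(y) = C1 + C2*y^(5/9)


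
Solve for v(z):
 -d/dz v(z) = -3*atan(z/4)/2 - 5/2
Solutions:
 v(z) = C1 + 3*z*atan(z/4)/2 + 5*z/2 - 3*log(z^2 + 16)


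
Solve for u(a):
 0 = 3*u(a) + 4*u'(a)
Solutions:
 u(a) = C1*exp(-3*a/4)


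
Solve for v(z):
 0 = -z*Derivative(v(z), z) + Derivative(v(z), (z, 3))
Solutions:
 v(z) = C1 + Integral(C2*airyai(z) + C3*airybi(z), z)


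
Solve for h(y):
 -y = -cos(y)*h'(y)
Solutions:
 h(y) = C1 + Integral(y/cos(y), y)


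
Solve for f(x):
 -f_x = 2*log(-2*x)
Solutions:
 f(x) = C1 - 2*x*log(-x) + 2*x*(1 - log(2))


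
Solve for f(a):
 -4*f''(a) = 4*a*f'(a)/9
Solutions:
 f(a) = C1 + C2*erf(sqrt(2)*a/6)


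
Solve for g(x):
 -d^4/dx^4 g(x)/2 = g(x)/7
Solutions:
 g(x) = (C1*sin(14^(3/4)*x/14) + C2*cos(14^(3/4)*x/14))*exp(-14^(3/4)*x/14) + (C3*sin(14^(3/4)*x/14) + C4*cos(14^(3/4)*x/14))*exp(14^(3/4)*x/14)


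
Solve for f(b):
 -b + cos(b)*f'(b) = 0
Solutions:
 f(b) = C1 + Integral(b/cos(b), b)


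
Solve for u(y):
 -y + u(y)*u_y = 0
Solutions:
 u(y) = -sqrt(C1 + y^2)
 u(y) = sqrt(C1 + y^2)


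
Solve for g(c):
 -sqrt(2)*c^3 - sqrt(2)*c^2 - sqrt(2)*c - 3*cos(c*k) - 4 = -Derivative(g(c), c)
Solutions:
 g(c) = C1 + sqrt(2)*c^4/4 + sqrt(2)*c^3/3 + sqrt(2)*c^2/2 + 4*c + 3*sin(c*k)/k


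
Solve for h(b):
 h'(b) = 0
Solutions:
 h(b) = C1


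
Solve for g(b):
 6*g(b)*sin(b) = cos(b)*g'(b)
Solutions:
 g(b) = C1/cos(b)^6


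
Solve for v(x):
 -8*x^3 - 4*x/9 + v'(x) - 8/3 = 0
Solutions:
 v(x) = C1 + 2*x^4 + 2*x^2/9 + 8*x/3


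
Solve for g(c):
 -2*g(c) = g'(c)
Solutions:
 g(c) = C1*exp(-2*c)


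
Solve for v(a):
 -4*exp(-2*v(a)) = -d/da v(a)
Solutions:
 v(a) = log(-sqrt(C1 + 8*a))
 v(a) = log(C1 + 8*a)/2


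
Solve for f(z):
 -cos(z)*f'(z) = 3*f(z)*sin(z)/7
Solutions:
 f(z) = C1*cos(z)^(3/7)


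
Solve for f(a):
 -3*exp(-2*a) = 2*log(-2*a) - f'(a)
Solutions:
 f(a) = C1 + 2*a*log(-a) + 2*a*(-1 + log(2)) - 3*exp(-2*a)/2


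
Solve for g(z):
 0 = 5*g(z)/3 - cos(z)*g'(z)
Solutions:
 g(z) = C1*(sin(z) + 1)^(5/6)/(sin(z) - 1)^(5/6)


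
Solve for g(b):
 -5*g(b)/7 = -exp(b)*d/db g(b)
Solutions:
 g(b) = C1*exp(-5*exp(-b)/7)


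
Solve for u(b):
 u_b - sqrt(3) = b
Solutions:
 u(b) = C1 + b^2/2 + sqrt(3)*b


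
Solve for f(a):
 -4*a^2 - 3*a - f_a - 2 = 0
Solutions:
 f(a) = C1 - 4*a^3/3 - 3*a^2/2 - 2*a


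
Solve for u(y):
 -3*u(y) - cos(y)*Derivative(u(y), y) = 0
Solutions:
 u(y) = C1*(sin(y) - 1)^(3/2)/(sin(y) + 1)^(3/2)


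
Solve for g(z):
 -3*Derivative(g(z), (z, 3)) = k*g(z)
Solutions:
 g(z) = C1*exp(3^(2/3)*z*(-k)^(1/3)/3) + C2*exp(z*(-k)^(1/3)*(-3^(2/3) + 3*3^(1/6)*I)/6) + C3*exp(-z*(-k)^(1/3)*(3^(2/3) + 3*3^(1/6)*I)/6)


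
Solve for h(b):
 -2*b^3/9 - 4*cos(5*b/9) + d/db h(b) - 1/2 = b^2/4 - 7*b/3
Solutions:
 h(b) = C1 + b^4/18 + b^3/12 - 7*b^2/6 + b/2 + 36*sin(5*b/9)/5


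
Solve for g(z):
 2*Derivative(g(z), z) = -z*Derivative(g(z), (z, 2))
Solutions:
 g(z) = C1 + C2/z


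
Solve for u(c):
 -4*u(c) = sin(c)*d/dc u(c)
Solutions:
 u(c) = C1*(cos(c)^2 + 2*cos(c) + 1)/(cos(c)^2 - 2*cos(c) + 1)


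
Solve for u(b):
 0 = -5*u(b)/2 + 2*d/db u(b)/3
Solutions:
 u(b) = C1*exp(15*b/4)


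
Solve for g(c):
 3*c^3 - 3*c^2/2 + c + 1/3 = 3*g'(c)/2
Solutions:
 g(c) = C1 + c^4/2 - c^3/3 + c^2/3 + 2*c/9


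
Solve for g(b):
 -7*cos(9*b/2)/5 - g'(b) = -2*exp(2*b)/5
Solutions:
 g(b) = C1 + exp(2*b)/5 - 14*sin(9*b/2)/45


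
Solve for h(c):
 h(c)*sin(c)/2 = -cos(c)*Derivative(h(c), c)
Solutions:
 h(c) = C1*sqrt(cos(c))


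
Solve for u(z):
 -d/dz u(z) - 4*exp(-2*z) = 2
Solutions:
 u(z) = C1 - 2*z + 2*exp(-2*z)


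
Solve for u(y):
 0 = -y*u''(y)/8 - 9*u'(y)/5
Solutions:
 u(y) = C1 + C2/y^(67/5)


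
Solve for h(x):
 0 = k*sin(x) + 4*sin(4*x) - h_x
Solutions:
 h(x) = C1 - k*cos(x) - cos(4*x)


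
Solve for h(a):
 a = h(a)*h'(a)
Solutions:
 h(a) = -sqrt(C1 + a^2)
 h(a) = sqrt(C1 + a^2)


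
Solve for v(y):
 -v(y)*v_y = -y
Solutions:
 v(y) = -sqrt(C1 + y^2)
 v(y) = sqrt(C1 + y^2)


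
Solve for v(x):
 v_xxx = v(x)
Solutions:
 v(x) = C3*exp(x) + (C1*sin(sqrt(3)*x/2) + C2*cos(sqrt(3)*x/2))*exp(-x/2)


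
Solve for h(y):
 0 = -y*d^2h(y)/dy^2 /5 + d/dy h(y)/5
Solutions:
 h(y) = C1 + C2*y^2


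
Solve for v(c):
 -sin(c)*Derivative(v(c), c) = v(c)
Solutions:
 v(c) = C1*sqrt(cos(c) + 1)/sqrt(cos(c) - 1)


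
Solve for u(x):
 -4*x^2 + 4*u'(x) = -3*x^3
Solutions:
 u(x) = C1 - 3*x^4/16 + x^3/3


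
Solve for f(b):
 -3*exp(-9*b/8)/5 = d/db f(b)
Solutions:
 f(b) = C1 + 8*exp(-9*b/8)/15


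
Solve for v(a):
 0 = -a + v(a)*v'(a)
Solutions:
 v(a) = -sqrt(C1 + a^2)
 v(a) = sqrt(C1 + a^2)


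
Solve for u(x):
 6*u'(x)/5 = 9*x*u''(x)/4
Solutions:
 u(x) = C1 + C2*x^(23/15)


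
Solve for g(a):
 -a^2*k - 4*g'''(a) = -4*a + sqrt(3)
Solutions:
 g(a) = C1 + C2*a + C3*a^2 - a^5*k/240 + a^4/24 - sqrt(3)*a^3/24


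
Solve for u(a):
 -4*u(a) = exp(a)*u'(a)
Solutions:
 u(a) = C1*exp(4*exp(-a))


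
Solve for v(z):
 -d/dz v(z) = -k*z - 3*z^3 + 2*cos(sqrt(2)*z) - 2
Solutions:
 v(z) = C1 + k*z^2/2 + 3*z^4/4 + 2*z - sqrt(2)*sin(sqrt(2)*z)


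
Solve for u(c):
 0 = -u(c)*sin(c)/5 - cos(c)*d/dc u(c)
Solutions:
 u(c) = C1*cos(c)^(1/5)


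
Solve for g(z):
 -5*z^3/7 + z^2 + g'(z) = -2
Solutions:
 g(z) = C1 + 5*z^4/28 - z^3/3 - 2*z


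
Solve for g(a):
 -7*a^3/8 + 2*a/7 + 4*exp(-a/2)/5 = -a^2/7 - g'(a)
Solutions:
 g(a) = C1 + 7*a^4/32 - a^3/21 - a^2/7 + 8*exp(-a/2)/5


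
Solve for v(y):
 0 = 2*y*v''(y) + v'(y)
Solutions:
 v(y) = C1 + C2*sqrt(y)


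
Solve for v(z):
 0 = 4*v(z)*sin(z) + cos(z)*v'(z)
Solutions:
 v(z) = C1*cos(z)^4


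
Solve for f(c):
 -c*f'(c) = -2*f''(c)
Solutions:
 f(c) = C1 + C2*erfi(c/2)


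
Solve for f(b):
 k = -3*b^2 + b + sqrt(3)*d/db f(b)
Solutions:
 f(b) = C1 + sqrt(3)*b^3/3 - sqrt(3)*b^2/6 + sqrt(3)*b*k/3


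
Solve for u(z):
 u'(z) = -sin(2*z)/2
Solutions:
 u(z) = C1 + cos(2*z)/4


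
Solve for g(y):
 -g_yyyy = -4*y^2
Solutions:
 g(y) = C1 + C2*y + C3*y^2 + C4*y^3 + y^6/90


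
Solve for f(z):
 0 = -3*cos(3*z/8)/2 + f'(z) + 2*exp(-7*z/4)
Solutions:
 f(z) = C1 + 4*sin(3*z/8) + 8*exp(-7*z/4)/7


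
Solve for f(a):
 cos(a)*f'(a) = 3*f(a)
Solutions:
 f(a) = C1*(sin(a) + 1)^(3/2)/(sin(a) - 1)^(3/2)


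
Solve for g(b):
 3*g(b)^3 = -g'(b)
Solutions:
 g(b) = -sqrt(2)*sqrt(-1/(C1 - 3*b))/2
 g(b) = sqrt(2)*sqrt(-1/(C1 - 3*b))/2


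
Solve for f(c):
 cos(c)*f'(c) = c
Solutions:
 f(c) = C1 + Integral(c/cos(c), c)


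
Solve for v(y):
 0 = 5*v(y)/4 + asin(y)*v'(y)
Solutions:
 v(y) = C1*exp(-5*Integral(1/asin(y), y)/4)


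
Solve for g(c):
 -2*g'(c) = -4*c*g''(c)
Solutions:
 g(c) = C1 + C2*c^(3/2)


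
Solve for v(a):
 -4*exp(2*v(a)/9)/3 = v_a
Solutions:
 v(a) = 9*log(-sqrt(-1/(C1 - 4*a))) - 9*log(2) + 9*log(6)/2 + 9*log(3)
 v(a) = 9*log(-1/(C1 - 4*a))/2 - 9*log(2) + 9*log(6)/2 + 9*log(3)


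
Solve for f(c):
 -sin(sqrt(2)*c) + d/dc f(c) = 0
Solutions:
 f(c) = C1 - sqrt(2)*cos(sqrt(2)*c)/2


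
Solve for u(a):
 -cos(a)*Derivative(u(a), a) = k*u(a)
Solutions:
 u(a) = C1*exp(k*(log(sin(a) - 1) - log(sin(a) + 1))/2)


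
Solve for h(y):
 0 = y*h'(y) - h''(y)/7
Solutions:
 h(y) = C1 + C2*erfi(sqrt(14)*y/2)


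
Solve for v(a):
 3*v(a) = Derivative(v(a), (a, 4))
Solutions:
 v(a) = C1*exp(-3^(1/4)*a) + C2*exp(3^(1/4)*a) + C3*sin(3^(1/4)*a) + C4*cos(3^(1/4)*a)


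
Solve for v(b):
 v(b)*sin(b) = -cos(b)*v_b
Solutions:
 v(b) = C1*cos(b)


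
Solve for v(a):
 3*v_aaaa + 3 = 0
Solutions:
 v(a) = C1 + C2*a + C3*a^2 + C4*a^3 - a^4/24


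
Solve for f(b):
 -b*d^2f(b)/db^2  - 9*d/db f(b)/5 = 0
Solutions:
 f(b) = C1 + C2/b^(4/5)


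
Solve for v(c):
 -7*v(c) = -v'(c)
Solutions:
 v(c) = C1*exp(7*c)


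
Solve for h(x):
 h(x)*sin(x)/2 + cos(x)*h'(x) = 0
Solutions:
 h(x) = C1*sqrt(cos(x))


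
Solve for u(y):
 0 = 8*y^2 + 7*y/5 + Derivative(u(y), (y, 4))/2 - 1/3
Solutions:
 u(y) = C1 + C2*y + C3*y^2 + C4*y^3 - 2*y^6/45 - 7*y^5/300 + y^4/36


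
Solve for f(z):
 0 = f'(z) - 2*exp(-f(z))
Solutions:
 f(z) = log(C1 + 2*z)


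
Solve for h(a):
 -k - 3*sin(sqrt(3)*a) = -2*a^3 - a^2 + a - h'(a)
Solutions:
 h(a) = C1 - a^4/2 - a^3/3 + a^2/2 + a*k - sqrt(3)*cos(sqrt(3)*a)


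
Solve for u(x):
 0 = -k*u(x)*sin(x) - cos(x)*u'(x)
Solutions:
 u(x) = C1*exp(k*log(cos(x)))


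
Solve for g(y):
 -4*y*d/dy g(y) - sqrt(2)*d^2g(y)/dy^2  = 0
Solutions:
 g(y) = C1 + C2*erf(2^(1/4)*y)


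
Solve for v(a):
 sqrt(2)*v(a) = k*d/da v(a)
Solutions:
 v(a) = C1*exp(sqrt(2)*a/k)


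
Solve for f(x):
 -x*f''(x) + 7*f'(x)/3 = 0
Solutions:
 f(x) = C1 + C2*x^(10/3)


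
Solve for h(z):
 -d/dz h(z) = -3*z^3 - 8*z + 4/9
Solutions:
 h(z) = C1 + 3*z^4/4 + 4*z^2 - 4*z/9


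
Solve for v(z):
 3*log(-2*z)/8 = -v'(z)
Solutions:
 v(z) = C1 - 3*z*log(-z)/8 + 3*z*(1 - log(2))/8


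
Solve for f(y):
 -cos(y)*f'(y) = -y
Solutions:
 f(y) = C1 + Integral(y/cos(y), y)


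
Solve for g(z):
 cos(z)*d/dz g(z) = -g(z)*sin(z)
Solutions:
 g(z) = C1*cos(z)


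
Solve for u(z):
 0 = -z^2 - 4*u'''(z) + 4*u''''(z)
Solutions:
 u(z) = C1 + C2*z + C3*z^2 + C4*exp(z) - z^5/240 - z^4/48 - z^3/12


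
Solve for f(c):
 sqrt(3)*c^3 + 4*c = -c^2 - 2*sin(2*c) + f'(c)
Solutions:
 f(c) = C1 + sqrt(3)*c^4/4 + c^3/3 + 2*c^2 - cos(2*c)


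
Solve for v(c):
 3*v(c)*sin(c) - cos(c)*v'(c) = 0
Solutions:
 v(c) = C1/cos(c)^3


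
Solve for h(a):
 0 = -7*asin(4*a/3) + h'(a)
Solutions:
 h(a) = C1 + 7*a*asin(4*a/3) + 7*sqrt(9 - 16*a^2)/4


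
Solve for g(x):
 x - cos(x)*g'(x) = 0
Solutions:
 g(x) = C1 + Integral(x/cos(x), x)


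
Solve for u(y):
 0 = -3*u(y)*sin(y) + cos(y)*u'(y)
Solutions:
 u(y) = C1/cos(y)^3


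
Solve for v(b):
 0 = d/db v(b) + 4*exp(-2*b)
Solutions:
 v(b) = C1 + 2*exp(-2*b)


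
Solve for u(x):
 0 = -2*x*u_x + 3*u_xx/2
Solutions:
 u(x) = C1 + C2*erfi(sqrt(6)*x/3)


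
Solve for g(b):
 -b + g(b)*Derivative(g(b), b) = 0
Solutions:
 g(b) = -sqrt(C1 + b^2)
 g(b) = sqrt(C1 + b^2)


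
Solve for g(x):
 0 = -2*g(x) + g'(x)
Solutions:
 g(x) = C1*exp(2*x)


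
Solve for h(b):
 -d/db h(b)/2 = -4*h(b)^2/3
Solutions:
 h(b) = -3/(C1 + 8*b)


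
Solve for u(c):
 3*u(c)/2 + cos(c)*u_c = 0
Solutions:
 u(c) = C1*(sin(c) - 1)^(3/4)/(sin(c) + 1)^(3/4)


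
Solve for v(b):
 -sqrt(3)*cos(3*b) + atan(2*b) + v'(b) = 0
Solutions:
 v(b) = C1 - b*atan(2*b) + log(4*b^2 + 1)/4 + sqrt(3)*sin(3*b)/3


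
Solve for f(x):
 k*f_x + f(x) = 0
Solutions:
 f(x) = C1*exp(-x/k)


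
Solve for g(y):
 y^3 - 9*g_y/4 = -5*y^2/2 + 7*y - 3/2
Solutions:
 g(y) = C1 + y^4/9 + 10*y^3/27 - 14*y^2/9 + 2*y/3


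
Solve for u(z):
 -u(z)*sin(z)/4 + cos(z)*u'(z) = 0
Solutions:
 u(z) = C1/cos(z)^(1/4)


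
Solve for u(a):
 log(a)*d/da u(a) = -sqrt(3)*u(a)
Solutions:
 u(a) = C1*exp(-sqrt(3)*li(a))


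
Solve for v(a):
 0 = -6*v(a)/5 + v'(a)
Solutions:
 v(a) = C1*exp(6*a/5)


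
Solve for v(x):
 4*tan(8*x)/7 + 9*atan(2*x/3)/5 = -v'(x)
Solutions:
 v(x) = C1 - 9*x*atan(2*x/3)/5 + 27*log(4*x^2 + 9)/20 + log(cos(8*x))/14


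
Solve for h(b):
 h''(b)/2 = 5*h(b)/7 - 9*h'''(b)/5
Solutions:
 h(b) = C1*exp(-b*(35*35^(1/3)/(54*sqrt(26034) + 8713)^(1/3) + 70 + 35^(2/3)*(54*sqrt(26034) + 8713)^(1/3))/756)*sin(sqrt(3)*35^(1/3)*b*(-35^(1/3)*(54*sqrt(26034) + 8713)^(1/3) + 35/(54*sqrt(26034) + 8713)^(1/3))/756) + C2*exp(-b*(35*35^(1/3)/(54*sqrt(26034) + 8713)^(1/3) + 70 + 35^(2/3)*(54*sqrt(26034) + 8713)^(1/3))/756)*cos(sqrt(3)*35^(1/3)*b*(-35^(1/3)*(54*sqrt(26034) + 8713)^(1/3) + 35/(54*sqrt(26034) + 8713)^(1/3))/756) + C3*exp(b*(-35 + 35*35^(1/3)/(54*sqrt(26034) + 8713)^(1/3) + 35^(2/3)*(54*sqrt(26034) + 8713)^(1/3))/378)


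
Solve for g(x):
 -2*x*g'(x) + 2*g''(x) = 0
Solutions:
 g(x) = C1 + C2*erfi(sqrt(2)*x/2)


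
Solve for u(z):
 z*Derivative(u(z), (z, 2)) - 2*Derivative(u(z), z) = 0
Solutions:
 u(z) = C1 + C2*z^3


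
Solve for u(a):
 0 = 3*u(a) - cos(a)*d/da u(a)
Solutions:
 u(a) = C1*(sin(a) + 1)^(3/2)/(sin(a) - 1)^(3/2)


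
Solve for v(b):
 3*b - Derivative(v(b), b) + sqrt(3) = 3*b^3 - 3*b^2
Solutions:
 v(b) = C1 - 3*b^4/4 + b^3 + 3*b^2/2 + sqrt(3)*b


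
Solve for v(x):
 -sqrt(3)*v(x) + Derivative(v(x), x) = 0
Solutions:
 v(x) = C1*exp(sqrt(3)*x)


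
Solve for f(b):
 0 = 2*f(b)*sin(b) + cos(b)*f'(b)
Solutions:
 f(b) = C1*cos(b)^2


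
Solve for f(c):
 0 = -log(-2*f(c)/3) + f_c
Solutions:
 -Integral(1/(log(-_y) - log(3) + log(2)), (_y, f(c))) = C1 - c


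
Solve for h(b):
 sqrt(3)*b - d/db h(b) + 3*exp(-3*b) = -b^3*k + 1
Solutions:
 h(b) = C1 + b^4*k/4 + sqrt(3)*b^2/2 - b - exp(-3*b)


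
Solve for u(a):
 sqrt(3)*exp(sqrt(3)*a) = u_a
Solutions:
 u(a) = C1 + exp(sqrt(3)*a)


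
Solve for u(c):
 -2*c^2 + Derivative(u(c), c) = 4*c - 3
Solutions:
 u(c) = C1 + 2*c^3/3 + 2*c^2 - 3*c


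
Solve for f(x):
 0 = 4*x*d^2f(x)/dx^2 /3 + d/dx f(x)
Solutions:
 f(x) = C1 + C2*x^(1/4)


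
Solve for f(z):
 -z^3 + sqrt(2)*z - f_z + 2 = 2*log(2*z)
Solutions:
 f(z) = C1 - z^4/4 + sqrt(2)*z^2/2 - 2*z*log(z) - z*log(4) + 4*z


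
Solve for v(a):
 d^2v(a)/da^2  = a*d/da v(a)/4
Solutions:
 v(a) = C1 + C2*erfi(sqrt(2)*a/4)


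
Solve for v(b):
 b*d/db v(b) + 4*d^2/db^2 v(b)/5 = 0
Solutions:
 v(b) = C1 + C2*erf(sqrt(10)*b/4)


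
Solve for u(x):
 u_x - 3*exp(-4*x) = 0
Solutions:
 u(x) = C1 - 3*exp(-4*x)/4


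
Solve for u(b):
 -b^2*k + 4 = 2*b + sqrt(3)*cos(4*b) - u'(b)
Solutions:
 u(b) = C1 + b^3*k/3 + b^2 - 4*b + sqrt(3)*sin(4*b)/4


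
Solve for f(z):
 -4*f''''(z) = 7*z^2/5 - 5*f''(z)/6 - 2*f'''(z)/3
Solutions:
 f(z) = C1 + C2*z + C3*exp(z*(1 - sqrt(31))/12) + C4*exp(z*(1 + sqrt(31))/12) + 7*z^4/50 - 56*z^3/125 + 5712*z^2/625


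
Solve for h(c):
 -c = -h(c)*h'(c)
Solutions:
 h(c) = -sqrt(C1 + c^2)
 h(c) = sqrt(C1 + c^2)


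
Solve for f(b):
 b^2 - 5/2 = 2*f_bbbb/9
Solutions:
 f(b) = C1 + C2*b + C3*b^2 + C4*b^3 + b^6/80 - 15*b^4/32


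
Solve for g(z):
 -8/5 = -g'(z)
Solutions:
 g(z) = C1 + 8*z/5


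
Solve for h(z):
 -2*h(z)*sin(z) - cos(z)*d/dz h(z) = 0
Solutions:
 h(z) = C1*cos(z)^2


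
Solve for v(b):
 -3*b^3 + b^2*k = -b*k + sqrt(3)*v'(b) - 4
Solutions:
 v(b) = C1 - sqrt(3)*b^4/4 + sqrt(3)*b^3*k/9 + sqrt(3)*b^2*k/6 + 4*sqrt(3)*b/3


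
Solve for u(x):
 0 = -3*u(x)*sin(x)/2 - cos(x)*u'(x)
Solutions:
 u(x) = C1*cos(x)^(3/2)


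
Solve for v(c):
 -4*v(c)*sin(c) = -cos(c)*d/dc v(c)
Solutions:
 v(c) = C1/cos(c)^4


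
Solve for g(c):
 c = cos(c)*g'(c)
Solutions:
 g(c) = C1 + Integral(c/cos(c), c)


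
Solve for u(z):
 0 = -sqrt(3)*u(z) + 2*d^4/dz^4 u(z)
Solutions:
 u(z) = C1*exp(-2^(3/4)*3^(1/8)*z/2) + C2*exp(2^(3/4)*3^(1/8)*z/2) + C3*sin(2^(3/4)*3^(1/8)*z/2) + C4*cos(2^(3/4)*3^(1/8)*z/2)


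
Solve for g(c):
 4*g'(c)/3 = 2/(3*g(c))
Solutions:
 g(c) = -sqrt(C1 + c)
 g(c) = sqrt(C1 + c)


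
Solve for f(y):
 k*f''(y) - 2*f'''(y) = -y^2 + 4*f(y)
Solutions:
 f(y) = C1*exp(y*(-k^2/(-k^3/8 + sqrt(-k^6 + (216 - k^3)^2)/8 + 27)^(1/3) + 2*k - 4*(-k^3/8 + sqrt(-k^6 + (216 - k^3)^2)/8 + 27)^(1/3))/12) + C2*exp(y*(-k^2/((-1 + sqrt(3)*I)*(-k^3/8 + sqrt(-k^6 + (216 - k^3)^2)/8 + 27)^(1/3)) + k + (-k^3/8 + sqrt(-k^6 + (216 - k^3)^2)/8 + 27)^(1/3) - sqrt(3)*I*(-k^3/8 + sqrt(-k^6 + (216 - k^3)^2)/8 + 27)^(1/3))/6) + C3*exp(y*(k^2/((1 + sqrt(3)*I)*(-k^3/8 + sqrt(-k^6 + (216 - k^3)^2)/8 + 27)^(1/3)) + k + (-k^3/8 + sqrt(-k^6 + (216 - k^3)^2)/8 + 27)^(1/3) + sqrt(3)*I*(-k^3/8 + sqrt(-k^6 + (216 - k^3)^2)/8 + 27)^(1/3))/6) + k/8 + y^2/4


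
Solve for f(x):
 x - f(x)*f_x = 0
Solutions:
 f(x) = -sqrt(C1 + x^2)
 f(x) = sqrt(C1 + x^2)


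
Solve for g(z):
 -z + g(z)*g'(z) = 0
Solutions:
 g(z) = -sqrt(C1 + z^2)
 g(z) = sqrt(C1 + z^2)


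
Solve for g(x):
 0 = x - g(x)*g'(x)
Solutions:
 g(x) = -sqrt(C1 + x^2)
 g(x) = sqrt(C1 + x^2)


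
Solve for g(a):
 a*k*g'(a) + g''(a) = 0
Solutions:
 g(a) = Piecewise((-sqrt(2)*sqrt(pi)*C1*erf(sqrt(2)*a*sqrt(k)/2)/(2*sqrt(k)) - C2, (k > 0) | (k < 0)), (-C1*a - C2, True))


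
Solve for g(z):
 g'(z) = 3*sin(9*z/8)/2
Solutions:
 g(z) = C1 - 4*cos(9*z/8)/3


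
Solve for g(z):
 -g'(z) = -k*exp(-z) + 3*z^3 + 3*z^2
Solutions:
 g(z) = C1 - k*exp(-z) - 3*z^4/4 - z^3


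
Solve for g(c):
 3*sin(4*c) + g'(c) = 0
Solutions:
 g(c) = C1 + 3*cos(4*c)/4


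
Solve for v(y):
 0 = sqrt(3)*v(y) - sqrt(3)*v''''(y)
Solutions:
 v(y) = C1*exp(-y) + C2*exp(y) + C3*sin(y) + C4*cos(y)


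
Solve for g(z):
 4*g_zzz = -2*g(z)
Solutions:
 g(z) = C3*exp(-2^(2/3)*z/2) + (C1*sin(2^(2/3)*sqrt(3)*z/4) + C2*cos(2^(2/3)*sqrt(3)*z/4))*exp(2^(2/3)*z/4)


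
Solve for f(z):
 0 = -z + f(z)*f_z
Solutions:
 f(z) = -sqrt(C1 + z^2)
 f(z) = sqrt(C1 + z^2)


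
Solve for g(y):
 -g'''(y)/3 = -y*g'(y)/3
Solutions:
 g(y) = C1 + Integral(C2*airyai(y) + C3*airybi(y), y)


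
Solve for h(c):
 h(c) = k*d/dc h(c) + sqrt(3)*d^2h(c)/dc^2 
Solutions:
 h(c) = C1*exp(sqrt(3)*c*(-k + sqrt(k^2 + 4*sqrt(3)))/6) + C2*exp(-sqrt(3)*c*(k + sqrt(k^2 + 4*sqrt(3)))/6)


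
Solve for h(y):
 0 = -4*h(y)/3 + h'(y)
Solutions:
 h(y) = C1*exp(4*y/3)


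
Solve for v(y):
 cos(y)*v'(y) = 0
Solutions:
 v(y) = C1


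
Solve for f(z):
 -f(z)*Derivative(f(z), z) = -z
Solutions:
 f(z) = -sqrt(C1 + z^2)
 f(z) = sqrt(C1 + z^2)


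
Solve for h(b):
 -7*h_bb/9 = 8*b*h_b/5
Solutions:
 h(b) = C1 + C2*erf(6*sqrt(35)*b/35)


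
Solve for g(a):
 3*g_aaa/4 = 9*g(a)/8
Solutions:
 g(a) = C3*exp(2^(2/3)*3^(1/3)*a/2) + (C1*sin(2^(2/3)*3^(5/6)*a/4) + C2*cos(2^(2/3)*3^(5/6)*a/4))*exp(-2^(2/3)*3^(1/3)*a/4)


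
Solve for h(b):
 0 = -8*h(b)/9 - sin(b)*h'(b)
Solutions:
 h(b) = C1*(cos(b) + 1)^(4/9)/(cos(b) - 1)^(4/9)


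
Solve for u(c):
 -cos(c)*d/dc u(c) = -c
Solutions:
 u(c) = C1 + Integral(c/cos(c), c)


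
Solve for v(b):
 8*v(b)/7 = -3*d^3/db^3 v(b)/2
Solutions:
 v(b) = C3*exp(-2*2^(1/3)*21^(2/3)*b/21) + (C1*sin(2^(1/3)*3^(1/6)*7^(2/3)*b/7) + C2*cos(2^(1/3)*3^(1/6)*7^(2/3)*b/7))*exp(2^(1/3)*21^(2/3)*b/21)


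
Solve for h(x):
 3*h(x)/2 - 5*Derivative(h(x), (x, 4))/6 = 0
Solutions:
 h(x) = C1*exp(-sqrt(3)*5^(3/4)*x/5) + C2*exp(sqrt(3)*5^(3/4)*x/5) + C3*sin(sqrt(3)*5^(3/4)*x/5) + C4*cos(sqrt(3)*5^(3/4)*x/5)


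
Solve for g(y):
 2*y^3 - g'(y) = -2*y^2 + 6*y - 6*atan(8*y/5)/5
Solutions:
 g(y) = C1 + y^4/2 + 2*y^3/3 - 3*y^2 + 6*y*atan(8*y/5)/5 - 3*log(64*y^2 + 25)/8


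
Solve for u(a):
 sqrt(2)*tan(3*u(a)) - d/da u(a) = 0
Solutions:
 u(a) = -asin(C1*exp(3*sqrt(2)*a))/3 + pi/3
 u(a) = asin(C1*exp(3*sqrt(2)*a))/3


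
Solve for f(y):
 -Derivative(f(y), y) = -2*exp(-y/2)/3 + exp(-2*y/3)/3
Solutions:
 f(y) = C1 - 4*exp(-y/2)/3 + exp(-2*y/3)/2


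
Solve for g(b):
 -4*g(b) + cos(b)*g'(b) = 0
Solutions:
 g(b) = C1*(sin(b)^2 + 2*sin(b) + 1)/(sin(b)^2 - 2*sin(b) + 1)


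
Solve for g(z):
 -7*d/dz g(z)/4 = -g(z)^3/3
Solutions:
 g(z) = -sqrt(42)*sqrt(-1/(C1 + 4*z))/2
 g(z) = sqrt(42)*sqrt(-1/(C1 + 4*z))/2


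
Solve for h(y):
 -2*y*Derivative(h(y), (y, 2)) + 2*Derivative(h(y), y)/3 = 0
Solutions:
 h(y) = C1 + C2*y^(4/3)


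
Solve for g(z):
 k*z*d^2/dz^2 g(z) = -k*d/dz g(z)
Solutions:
 g(z) = C1 + C2*log(z)


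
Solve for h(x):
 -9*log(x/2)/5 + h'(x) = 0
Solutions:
 h(x) = C1 + 9*x*log(x)/5 - 9*x/5 - 9*x*log(2)/5


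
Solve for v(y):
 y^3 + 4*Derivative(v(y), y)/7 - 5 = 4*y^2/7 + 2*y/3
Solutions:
 v(y) = C1 - 7*y^4/16 + y^3/3 + 7*y^2/12 + 35*y/4


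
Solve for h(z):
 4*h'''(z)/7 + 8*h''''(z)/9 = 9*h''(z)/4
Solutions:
 h(z) = C1 + C2*z + C3*exp(9*z*(-2 + sqrt(102))/56) + C4*exp(-9*z*(2 + sqrt(102))/56)


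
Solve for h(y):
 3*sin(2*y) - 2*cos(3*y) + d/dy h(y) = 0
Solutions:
 h(y) = C1 + 2*sin(3*y)/3 + 3*cos(2*y)/2


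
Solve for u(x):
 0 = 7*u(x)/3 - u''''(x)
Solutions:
 u(x) = C1*exp(-3^(3/4)*7^(1/4)*x/3) + C2*exp(3^(3/4)*7^(1/4)*x/3) + C3*sin(3^(3/4)*7^(1/4)*x/3) + C4*cos(3^(3/4)*7^(1/4)*x/3)


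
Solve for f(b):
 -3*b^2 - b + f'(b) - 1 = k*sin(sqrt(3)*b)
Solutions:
 f(b) = C1 + b^3 + b^2/2 + b - sqrt(3)*k*cos(sqrt(3)*b)/3


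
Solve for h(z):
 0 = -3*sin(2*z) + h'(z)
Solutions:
 h(z) = C1 - 3*cos(2*z)/2


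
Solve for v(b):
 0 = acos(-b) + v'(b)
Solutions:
 v(b) = C1 - b*acos(-b) - sqrt(1 - b^2)


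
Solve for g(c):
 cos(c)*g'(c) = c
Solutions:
 g(c) = C1 + Integral(c/cos(c), c)


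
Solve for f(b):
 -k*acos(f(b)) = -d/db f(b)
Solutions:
 Integral(1/acos(_y), (_y, f(b))) = C1 + b*k


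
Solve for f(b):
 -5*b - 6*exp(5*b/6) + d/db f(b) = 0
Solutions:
 f(b) = C1 + 5*b^2/2 + 36*exp(5*b/6)/5


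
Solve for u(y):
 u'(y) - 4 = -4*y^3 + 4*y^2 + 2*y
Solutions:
 u(y) = C1 - y^4 + 4*y^3/3 + y^2 + 4*y


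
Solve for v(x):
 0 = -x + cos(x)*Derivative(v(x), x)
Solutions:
 v(x) = C1 + Integral(x/cos(x), x)


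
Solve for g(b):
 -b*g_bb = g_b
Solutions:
 g(b) = C1 + C2*log(b)


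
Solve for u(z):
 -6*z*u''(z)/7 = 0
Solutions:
 u(z) = C1 + C2*z


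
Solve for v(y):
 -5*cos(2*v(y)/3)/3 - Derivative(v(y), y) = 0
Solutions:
 5*y/3 - 3*log(sin(2*v(y)/3) - 1)/4 + 3*log(sin(2*v(y)/3) + 1)/4 = C1


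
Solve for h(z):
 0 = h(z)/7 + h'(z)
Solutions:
 h(z) = C1*exp(-z/7)


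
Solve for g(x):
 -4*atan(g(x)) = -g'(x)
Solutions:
 Integral(1/atan(_y), (_y, g(x))) = C1 + 4*x


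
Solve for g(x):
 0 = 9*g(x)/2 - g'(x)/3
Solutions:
 g(x) = C1*exp(27*x/2)


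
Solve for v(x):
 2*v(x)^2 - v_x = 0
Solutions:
 v(x) = -1/(C1 + 2*x)


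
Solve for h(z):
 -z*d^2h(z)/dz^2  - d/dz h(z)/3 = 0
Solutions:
 h(z) = C1 + C2*z^(2/3)


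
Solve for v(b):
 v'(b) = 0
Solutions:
 v(b) = C1


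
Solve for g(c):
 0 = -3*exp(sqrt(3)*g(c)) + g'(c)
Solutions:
 g(c) = sqrt(3)*(2*log(-1/(C1 + 3*c)) - log(3))/6


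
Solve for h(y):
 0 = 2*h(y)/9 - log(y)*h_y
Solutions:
 h(y) = C1*exp(2*li(y)/9)


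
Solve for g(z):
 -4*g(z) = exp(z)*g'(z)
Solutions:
 g(z) = C1*exp(4*exp(-z))


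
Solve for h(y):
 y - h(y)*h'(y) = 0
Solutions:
 h(y) = -sqrt(C1 + y^2)
 h(y) = sqrt(C1 + y^2)


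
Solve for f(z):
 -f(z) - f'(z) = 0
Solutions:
 f(z) = C1*exp(-z)


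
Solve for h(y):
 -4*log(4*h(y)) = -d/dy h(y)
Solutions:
 -Integral(1/(log(_y) + 2*log(2)), (_y, h(y)))/4 = C1 - y


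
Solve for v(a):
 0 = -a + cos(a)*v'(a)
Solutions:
 v(a) = C1 + Integral(a/cos(a), a)


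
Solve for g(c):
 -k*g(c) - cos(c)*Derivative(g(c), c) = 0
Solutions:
 g(c) = C1*exp(k*(log(sin(c) - 1) - log(sin(c) + 1))/2)


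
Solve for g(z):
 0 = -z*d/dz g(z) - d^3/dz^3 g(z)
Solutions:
 g(z) = C1 + Integral(C2*airyai(-z) + C3*airybi(-z), z)


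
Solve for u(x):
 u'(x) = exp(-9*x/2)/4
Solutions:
 u(x) = C1 - exp(-9*x/2)/18


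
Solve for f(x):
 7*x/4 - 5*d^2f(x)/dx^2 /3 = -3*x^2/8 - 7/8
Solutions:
 f(x) = C1 + C2*x + 3*x^4/160 + 7*x^3/40 + 21*x^2/80


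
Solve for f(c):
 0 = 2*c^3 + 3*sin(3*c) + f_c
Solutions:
 f(c) = C1 - c^4/2 + cos(3*c)


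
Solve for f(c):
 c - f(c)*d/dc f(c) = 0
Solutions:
 f(c) = -sqrt(C1 + c^2)
 f(c) = sqrt(C1 + c^2)


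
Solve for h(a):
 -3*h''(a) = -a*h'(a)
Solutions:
 h(a) = C1 + C2*erfi(sqrt(6)*a/6)


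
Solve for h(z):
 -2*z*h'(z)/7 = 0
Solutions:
 h(z) = C1


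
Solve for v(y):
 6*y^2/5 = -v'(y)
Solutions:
 v(y) = C1 - 2*y^3/5


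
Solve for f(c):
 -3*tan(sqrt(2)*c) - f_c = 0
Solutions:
 f(c) = C1 + 3*sqrt(2)*log(cos(sqrt(2)*c))/2


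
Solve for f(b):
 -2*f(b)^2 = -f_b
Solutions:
 f(b) = -1/(C1 + 2*b)


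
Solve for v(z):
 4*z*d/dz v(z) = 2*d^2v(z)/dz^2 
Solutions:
 v(z) = C1 + C2*erfi(z)


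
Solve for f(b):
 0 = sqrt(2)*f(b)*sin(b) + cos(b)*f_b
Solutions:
 f(b) = C1*cos(b)^(sqrt(2))


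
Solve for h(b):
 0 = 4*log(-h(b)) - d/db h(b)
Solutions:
 -li(-h(b)) = C1 + 4*b


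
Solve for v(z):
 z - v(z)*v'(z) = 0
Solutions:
 v(z) = -sqrt(C1 + z^2)
 v(z) = sqrt(C1 + z^2)


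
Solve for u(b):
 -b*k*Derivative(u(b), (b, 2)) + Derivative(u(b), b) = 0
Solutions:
 u(b) = C1 + b^(((re(k) + 1)*re(k) + im(k)^2)/(re(k)^2 + im(k)^2))*(C2*sin(log(b)*Abs(im(k))/(re(k)^2 + im(k)^2)) + C3*cos(log(b)*im(k)/(re(k)^2 + im(k)^2)))


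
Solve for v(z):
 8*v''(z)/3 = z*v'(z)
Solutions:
 v(z) = C1 + C2*erfi(sqrt(3)*z/4)


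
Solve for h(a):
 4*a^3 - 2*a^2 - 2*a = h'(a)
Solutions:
 h(a) = C1 + a^4 - 2*a^3/3 - a^2


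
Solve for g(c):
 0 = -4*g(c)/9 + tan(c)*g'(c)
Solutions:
 g(c) = C1*sin(c)^(4/9)


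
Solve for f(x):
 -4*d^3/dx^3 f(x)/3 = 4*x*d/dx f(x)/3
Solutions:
 f(x) = C1 + Integral(C2*airyai(-x) + C3*airybi(-x), x)


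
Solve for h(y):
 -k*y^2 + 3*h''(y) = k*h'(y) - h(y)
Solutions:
 h(y) = C1*exp(y*(k - sqrt(k^2 - 12))/6) + C2*exp(y*(k + sqrt(k^2 - 12))/6) + 2*k^3 + 2*k^2*y + k*y^2 - 6*k


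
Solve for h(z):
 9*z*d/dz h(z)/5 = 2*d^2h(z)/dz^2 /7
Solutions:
 h(z) = C1 + C2*erfi(3*sqrt(35)*z/10)


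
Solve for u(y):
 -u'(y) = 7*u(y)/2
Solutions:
 u(y) = C1*exp(-7*y/2)


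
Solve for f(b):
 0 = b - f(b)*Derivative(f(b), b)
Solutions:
 f(b) = -sqrt(C1 + b^2)
 f(b) = sqrt(C1 + b^2)


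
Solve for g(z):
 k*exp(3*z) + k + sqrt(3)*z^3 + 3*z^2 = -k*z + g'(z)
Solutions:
 g(z) = C1 + k*z^2/2 + k*z + k*exp(3*z)/3 + sqrt(3)*z^4/4 + z^3


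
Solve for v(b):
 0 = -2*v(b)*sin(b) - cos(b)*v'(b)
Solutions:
 v(b) = C1*cos(b)^2


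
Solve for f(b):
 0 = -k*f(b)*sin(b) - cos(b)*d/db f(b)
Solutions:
 f(b) = C1*exp(k*log(cos(b)))


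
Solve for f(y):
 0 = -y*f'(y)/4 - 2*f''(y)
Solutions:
 f(y) = C1 + C2*erf(y/4)


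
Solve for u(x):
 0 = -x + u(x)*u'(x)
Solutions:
 u(x) = -sqrt(C1 + x^2)
 u(x) = sqrt(C1 + x^2)


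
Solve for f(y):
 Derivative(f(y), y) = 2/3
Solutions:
 f(y) = C1 + 2*y/3


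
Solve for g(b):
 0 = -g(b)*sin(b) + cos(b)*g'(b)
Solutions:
 g(b) = C1/cos(b)


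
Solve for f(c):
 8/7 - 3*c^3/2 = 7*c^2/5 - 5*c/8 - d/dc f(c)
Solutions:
 f(c) = C1 + 3*c^4/8 + 7*c^3/15 - 5*c^2/16 - 8*c/7


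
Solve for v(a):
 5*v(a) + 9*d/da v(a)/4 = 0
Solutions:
 v(a) = C1*exp(-20*a/9)


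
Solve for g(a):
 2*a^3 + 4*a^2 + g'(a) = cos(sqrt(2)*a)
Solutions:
 g(a) = C1 - a^4/2 - 4*a^3/3 + sqrt(2)*sin(sqrt(2)*a)/2


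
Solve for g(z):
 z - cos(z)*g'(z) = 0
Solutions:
 g(z) = C1 + Integral(z/cos(z), z)


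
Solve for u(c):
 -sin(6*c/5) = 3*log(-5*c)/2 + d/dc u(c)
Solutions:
 u(c) = C1 - 3*c*log(-c)/2 - 3*c*log(5)/2 + 3*c/2 + 5*cos(6*c/5)/6


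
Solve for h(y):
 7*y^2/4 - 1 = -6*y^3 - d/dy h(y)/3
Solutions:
 h(y) = C1 - 9*y^4/2 - 7*y^3/4 + 3*y


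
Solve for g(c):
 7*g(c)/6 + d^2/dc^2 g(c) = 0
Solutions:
 g(c) = C1*sin(sqrt(42)*c/6) + C2*cos(sqrt(42)*c/6)


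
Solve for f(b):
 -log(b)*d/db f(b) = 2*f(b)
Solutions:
 f(b) = C1*exp(-2*li(b))


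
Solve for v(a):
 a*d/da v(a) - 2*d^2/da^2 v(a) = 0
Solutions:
 v(a) = C1 + C2*erfi(a/2)


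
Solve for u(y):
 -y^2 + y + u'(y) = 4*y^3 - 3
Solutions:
 u(y) = C1 + y^4 + y^3/3 - y^2/2 - 3*y


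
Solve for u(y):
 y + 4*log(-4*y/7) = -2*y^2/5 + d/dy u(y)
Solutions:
 u(y) = C1 + 2*y^3/15 + y^2/2 + 4*y*log(-y) + 4*y*(-log(7) - 1 + 2*log(2))


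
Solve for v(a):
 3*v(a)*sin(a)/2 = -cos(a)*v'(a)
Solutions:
 v(a) = C1*cos(a)^(3/2)


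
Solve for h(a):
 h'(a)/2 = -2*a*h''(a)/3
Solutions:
 h(a) = C1 + C2*a^(1/4)


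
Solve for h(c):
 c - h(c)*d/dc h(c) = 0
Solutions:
 h(c) = -sqrt(C1 + c^2)
 h(c) = sqrt(C1 + c^2)


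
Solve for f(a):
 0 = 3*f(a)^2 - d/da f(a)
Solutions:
 f(a) = -1/(C1 + 3*a)


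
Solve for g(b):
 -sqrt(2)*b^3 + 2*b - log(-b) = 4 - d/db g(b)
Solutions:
 g(b) = C1 + sqrt(2)*b^4/4 - b^2 + b*log(-b) + 3*b


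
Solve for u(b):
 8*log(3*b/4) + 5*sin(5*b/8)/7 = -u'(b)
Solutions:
 u(b) = C1 - 8*b*log(b) - 8*b*log(3) + 8*b + 16*b*log(2) + 8*cos(5*b/8)/7


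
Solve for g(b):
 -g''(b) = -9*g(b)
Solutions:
 g(b) = C1*exp(-3*b) + C2*exp(3*b)


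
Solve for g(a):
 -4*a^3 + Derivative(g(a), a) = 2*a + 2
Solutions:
 g(a) = C1 + a^4 + a^2 + 2*a


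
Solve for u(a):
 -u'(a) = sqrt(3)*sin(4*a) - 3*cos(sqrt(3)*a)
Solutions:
 u(a) = C1 + sqrt(3)*sin(sqrt(3)*a) + sqrt(3)*cos(4*a)/4


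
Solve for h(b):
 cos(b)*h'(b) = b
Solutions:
 h(b) = C1 + Integral(b/cos(b), b)


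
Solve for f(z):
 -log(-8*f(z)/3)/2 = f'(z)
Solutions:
 2*Integral(1/(log(-_y) - log(3) + 3*log(2)), (_y, f(z))) = C1 - z


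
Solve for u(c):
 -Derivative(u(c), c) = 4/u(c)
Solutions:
 u(c) = -sqrt(C1 - 8*c)
 u(c) = sqrt(C1 - 8*c)


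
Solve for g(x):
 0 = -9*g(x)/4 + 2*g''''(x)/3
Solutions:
 g(x) = C1*exp(-2^(1/4)*3^(3/4)*x/2) + C2*exp(2^(1/4)*3^(3/4)*x/2) + C3*sin(2^(1/4)*3^(3/4)*x/2) + C4*cos(2^(1/4)*3^(3/4)*x/2)


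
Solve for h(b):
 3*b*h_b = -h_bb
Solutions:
 h(b) = C1 + C2*erf(sqrt(6)*b/2)
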